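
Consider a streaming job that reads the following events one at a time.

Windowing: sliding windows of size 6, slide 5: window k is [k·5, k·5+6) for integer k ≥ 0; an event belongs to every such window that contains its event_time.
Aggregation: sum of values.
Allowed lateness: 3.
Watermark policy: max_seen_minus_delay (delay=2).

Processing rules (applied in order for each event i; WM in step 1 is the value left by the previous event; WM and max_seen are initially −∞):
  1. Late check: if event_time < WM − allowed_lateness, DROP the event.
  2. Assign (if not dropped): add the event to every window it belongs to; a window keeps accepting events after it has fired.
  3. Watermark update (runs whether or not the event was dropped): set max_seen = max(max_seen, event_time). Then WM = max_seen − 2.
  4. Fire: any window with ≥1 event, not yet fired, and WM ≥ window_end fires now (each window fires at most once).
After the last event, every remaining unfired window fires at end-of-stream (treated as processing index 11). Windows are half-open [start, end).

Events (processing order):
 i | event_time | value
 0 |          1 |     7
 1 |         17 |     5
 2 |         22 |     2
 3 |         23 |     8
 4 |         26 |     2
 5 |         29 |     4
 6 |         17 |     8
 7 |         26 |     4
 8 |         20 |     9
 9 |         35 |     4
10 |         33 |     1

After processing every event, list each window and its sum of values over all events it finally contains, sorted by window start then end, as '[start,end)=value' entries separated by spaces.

i=0 t=1 v=7: → [0,6); WM=-1
i=1 t=17 v=5: → [15,21); WM=15; [0,6) fires=7
i=2 t=22 v=2: → [20,26); WM=20
i=3 t=23 v=8: → [20,26); WM=21; [15,21) fires=5
i=4 t=26 v=2: → [25,31); WM=24
i=5 t=29 v=4: → [25,31); WM=27; [20,26) fires=10
i=6 t=17 v=8: DROP (t<27-3); WM=27
i=7 t=26 v=4: → [25,31); WM=27
i=8 t=20 v=9: DROP (t<27-3); WM=27
i=9 t=35 v=4: → [35,41),[30,36); WM=33; [25,31) fires=10
i=10 t=33 v=1: → [30,36); WM=33

[0,6)=7 [15,21)=5 [20,26)=10 [25,31)=10 [30,36)=5 [35,41)=4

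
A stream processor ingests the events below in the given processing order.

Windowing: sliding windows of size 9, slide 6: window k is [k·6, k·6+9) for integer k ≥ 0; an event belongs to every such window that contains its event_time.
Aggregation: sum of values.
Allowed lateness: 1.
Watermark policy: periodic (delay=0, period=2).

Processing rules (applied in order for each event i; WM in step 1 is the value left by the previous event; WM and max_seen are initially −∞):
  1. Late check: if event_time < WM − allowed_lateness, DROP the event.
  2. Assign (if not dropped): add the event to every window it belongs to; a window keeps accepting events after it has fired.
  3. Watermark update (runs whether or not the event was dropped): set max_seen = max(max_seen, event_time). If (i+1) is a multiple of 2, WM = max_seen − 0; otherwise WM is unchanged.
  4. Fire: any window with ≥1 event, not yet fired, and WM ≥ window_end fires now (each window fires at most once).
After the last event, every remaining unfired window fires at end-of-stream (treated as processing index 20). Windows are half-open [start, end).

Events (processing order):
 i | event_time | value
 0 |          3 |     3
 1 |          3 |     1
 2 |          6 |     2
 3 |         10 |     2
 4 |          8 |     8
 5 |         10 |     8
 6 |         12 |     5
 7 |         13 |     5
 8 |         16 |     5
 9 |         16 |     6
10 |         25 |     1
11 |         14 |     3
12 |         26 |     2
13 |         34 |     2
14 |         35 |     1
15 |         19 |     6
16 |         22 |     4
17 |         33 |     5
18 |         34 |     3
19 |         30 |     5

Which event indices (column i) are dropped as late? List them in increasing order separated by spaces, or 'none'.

i=0 t=3 v=3: → [0,9); WM=−∞
i=1 t=3 v=1: → [0,9); WM=3
i=2 t=6 v=2: → [6,15),[0,9); WM=3
i=3 t=10 v=2: → [6,15); WM=10; [0,9) fires=6
i=4 t=8 v=8: DROP (t<10-1); WM=10
i=5 t=10 v=8: → [6,15); WM=10
i=6 t=12 v=5: → [12,21),[6,15); WM=10
i=7 t=13 v=5: → [12,21),[6,15); WM=13
i=8 t=16 v=5: → [12,21); WM=13
i=9 t=16 v=6: → [12,21); WM=16; [6,15) fires=22
i=10 t=25 v=1: → [24,33),[18,27); WM=16
i=11 t=14 v=3: DROP (t<16-1); WM=25; [12,21) fires=21
i=12 t=26 v=2: → [24,33),[18,27); WM=25
i=13 t=34 v=2: → [30,39); WM=34; [18,27) fires=3 [24,33) fires=3
i=14 t=35 v=1: → [30,39); WM=34
i=15 t=19 v=6: DROP (t<34-1); WM=35
i=16 t=22 v=4: DROP (t<35-1); WM=35
i=17 t=33 v=5: DROP (t<35-1); WM=35
i=18 t=34 v=3: → [30,39); WM=35
i=19 t=30 v=5: DROP (t<35-1); WM=35

4 11 15 16 17 19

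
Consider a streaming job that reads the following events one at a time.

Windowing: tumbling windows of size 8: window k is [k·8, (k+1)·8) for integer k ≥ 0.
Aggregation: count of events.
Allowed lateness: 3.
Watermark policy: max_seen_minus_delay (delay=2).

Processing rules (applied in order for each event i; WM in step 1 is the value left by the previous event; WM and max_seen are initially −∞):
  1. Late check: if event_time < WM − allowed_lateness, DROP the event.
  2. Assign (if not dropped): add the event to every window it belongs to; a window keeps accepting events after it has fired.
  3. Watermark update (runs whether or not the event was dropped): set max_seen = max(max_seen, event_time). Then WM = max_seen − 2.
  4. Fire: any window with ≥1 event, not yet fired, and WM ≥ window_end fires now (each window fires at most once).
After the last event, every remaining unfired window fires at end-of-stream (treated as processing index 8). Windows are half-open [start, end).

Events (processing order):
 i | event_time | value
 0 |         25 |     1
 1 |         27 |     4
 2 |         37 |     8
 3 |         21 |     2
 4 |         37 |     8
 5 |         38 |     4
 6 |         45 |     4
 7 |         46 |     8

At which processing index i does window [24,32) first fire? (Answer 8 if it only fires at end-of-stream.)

2

i=0 t=25 v=1: → [24,32); WM=23
i=1 t=27 v=4: → [24,32); WM=25
i=2 t=37 v=8: → [32,40); WM=35; [24,32) fires=2
i=3 t=21 v=2: DROP (t<35-3); WM=35
i=4 t=37 v=8: → [32,40); WM=35
i=5 t=38 v=4: → [32,40); WM=36
i=6 t=45 v=4: → [40,48); WM=43; [32,40) fires=3
i=7 t=46 v=8: → [40,48); WM=44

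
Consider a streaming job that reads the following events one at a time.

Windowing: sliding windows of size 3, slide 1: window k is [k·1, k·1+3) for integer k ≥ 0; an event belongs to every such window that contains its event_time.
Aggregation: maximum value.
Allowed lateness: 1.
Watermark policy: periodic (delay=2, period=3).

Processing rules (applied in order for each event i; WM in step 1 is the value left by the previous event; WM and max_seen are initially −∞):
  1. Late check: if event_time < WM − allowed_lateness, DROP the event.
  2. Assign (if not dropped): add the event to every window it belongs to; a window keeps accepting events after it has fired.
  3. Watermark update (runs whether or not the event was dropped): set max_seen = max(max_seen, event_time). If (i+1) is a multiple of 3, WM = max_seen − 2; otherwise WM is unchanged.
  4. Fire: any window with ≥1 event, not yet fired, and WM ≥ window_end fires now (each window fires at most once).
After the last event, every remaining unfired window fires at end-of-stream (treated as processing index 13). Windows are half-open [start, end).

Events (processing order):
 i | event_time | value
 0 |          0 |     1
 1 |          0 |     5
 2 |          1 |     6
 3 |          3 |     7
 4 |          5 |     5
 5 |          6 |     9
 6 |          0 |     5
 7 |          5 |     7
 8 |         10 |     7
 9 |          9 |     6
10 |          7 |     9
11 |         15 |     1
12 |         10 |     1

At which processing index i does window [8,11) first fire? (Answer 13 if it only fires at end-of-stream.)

i=0 t=0 v=1: → [0,3); WM=−∞
i=1 t=0 v=5: → [0,3); WM=−∞
i=2 t=1 v=6: → [1,4),[0,3); WM=-1
i=3 t=3 v=7: → [3,6),[2,5),[1,4); WM=-1
i=4 t=5 v=5: → [5,8),[4,7),[3,6); WM=-1
i=5 t=6 v=9: → [6,9),[5,8),[4,7); WM=4; [0,3) fires=6 [1,4) fires=7
i=6 t=0 v=5: DROP (t<4-1); WM=4
i=7 t=5 v=7: → [5,8),[4,7),[3,6); WM=4
i=8 t=10 v=7: → [10,13),[9,12),[8,11); WM=8; [2,5) fires=7 [3,6) fires=7 [4,7) fires=9 [5,8) fires=9
i=9 t=9 v=6: → [9,12),[8,11),[7,10); WM=8
i=10 t=7 v=9: → [7,10),[6,9),[5,8); WM=8
i=11 t=15 v=1: → [15,18),[14,17),[13,16); WM=13; [6,9) fires=9 [7,10) fires=9 [8,11) fires=7 [9,12) fires=7 [10,13) fires=7
i=12 t=10 v=1: DROP (t<13-1); WM=13

11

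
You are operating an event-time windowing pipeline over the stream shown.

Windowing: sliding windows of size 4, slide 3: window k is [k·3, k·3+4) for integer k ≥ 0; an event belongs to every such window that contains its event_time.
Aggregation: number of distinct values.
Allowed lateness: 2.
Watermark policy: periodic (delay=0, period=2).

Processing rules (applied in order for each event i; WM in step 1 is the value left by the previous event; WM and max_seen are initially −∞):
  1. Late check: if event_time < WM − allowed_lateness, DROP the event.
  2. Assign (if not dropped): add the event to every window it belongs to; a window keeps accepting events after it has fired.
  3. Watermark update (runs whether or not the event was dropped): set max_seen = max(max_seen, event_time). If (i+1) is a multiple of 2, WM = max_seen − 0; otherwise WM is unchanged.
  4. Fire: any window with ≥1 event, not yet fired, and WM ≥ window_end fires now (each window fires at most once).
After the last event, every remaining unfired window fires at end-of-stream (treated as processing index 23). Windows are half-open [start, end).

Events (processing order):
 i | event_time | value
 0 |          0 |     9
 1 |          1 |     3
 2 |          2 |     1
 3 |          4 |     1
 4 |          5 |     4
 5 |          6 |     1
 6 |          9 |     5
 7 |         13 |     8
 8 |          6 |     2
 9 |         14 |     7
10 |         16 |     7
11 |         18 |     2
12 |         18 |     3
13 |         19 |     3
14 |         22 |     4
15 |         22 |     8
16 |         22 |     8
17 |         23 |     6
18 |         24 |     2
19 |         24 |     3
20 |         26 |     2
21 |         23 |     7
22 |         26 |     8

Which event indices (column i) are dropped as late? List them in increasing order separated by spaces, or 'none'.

8

i=0 t=0 v=9: → [0,4); WM=−∞
i=1 t=1 v=3: → [0,4); WM=1
i=2 t=2 v=1: → [0,4); WM=1
i=3 t=4 v=1: → [3,7); WM=4; [0,4) fires=3
i=4 t=5 v=4: → [3,7); WM=4
i=5 t=6 v=1: → [6,10),[3,7); WM=6
i=6 t=9 v=5: → [9,13),[6,10); WM=6
i=7 t=13 v=8: → [12,16); WM=13; [3,7) fires=2 [6,10) fires=2 [9,13) fires=1
i=8 t=6 v=2: DROP (t<13-2); WM=13
i=9 t=14 v=7: → [12,16); WM=14
i=10 t=16 v=7: → [15,19); WM=14
i=11 t=18 v=2: → [18,22),[15,19); WM=18; [12,16) fires=2
i=12 t=18 v=3: → [18,22),[15,19); WM=18
i=13 t=19 v=3: → [18,22); WM=19; [15,19) fires=3
i=14 t=22 v=4: → [21,25); WM=19
i=15 t=22 v=8: → [21,25); WM=22; [18,22) fires=2
i=16 t=22 v=8: → [21,25); WM=22
i=17 t=23 v=6: → [21,25); WM=23
i=18 t=24 v=2: → [24,28),[21,25); WM=23
i=19 t=24 v=3: → [24,28),[21,25); WM=24
i=20 t=26 v=2: → [24,28); WM=24
i=21 t=23 v=7: → [21,25); WM=26; [21,25) fires=6
i=22 t=26 v=8: → [24,28); WM=26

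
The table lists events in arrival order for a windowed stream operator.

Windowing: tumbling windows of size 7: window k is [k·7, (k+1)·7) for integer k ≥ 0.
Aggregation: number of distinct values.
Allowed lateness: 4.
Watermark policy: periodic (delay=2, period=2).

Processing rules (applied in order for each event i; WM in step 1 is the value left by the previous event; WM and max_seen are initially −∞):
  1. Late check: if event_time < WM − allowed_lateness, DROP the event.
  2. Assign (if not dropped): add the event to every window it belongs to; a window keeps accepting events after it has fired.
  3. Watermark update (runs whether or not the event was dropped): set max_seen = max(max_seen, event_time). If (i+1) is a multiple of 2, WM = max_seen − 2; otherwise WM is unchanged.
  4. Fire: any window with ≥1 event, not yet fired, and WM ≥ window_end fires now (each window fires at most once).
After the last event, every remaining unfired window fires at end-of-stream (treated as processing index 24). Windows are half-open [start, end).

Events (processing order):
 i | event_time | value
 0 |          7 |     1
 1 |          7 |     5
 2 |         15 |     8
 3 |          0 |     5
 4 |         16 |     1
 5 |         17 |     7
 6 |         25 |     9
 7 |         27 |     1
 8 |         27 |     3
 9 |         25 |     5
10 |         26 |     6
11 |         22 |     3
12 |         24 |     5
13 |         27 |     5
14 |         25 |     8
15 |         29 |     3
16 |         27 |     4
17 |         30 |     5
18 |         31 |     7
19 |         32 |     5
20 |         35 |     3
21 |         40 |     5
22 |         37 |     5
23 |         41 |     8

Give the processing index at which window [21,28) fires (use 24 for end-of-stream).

i=0 t=7 v=1: → [7,14); WM=−∞
i=1 t=7 v=5: → [7,14); WM=5
i=2 t=15 v=8: → [14,21); WM=5
i=3 t=0 v=5: DROP (t<5-4); WM=13
i=4 t=16 v=1: → [14,21); WM=13
i=5 t=17 v=7: → [14,21); WM=15; [7,14) fires=2
i=6 t=25 v=9: → [21,28); WM=15
i=7 t=27 v=1: → [21,28); WM=25; [14,21) fires=3
i=8 t=27 v=3: → [21,28); WM=25
i=9 t=25 v=5: → [21,28); WM=25
i=10 t=26 v=6: → [21,28); WM=25
i=11 t=22 v=3: → [21,28); WM=25
i=12 t=24 v=5: → [21,28); WM=25
i=13 t=27 v=5: → [21,28); WM=25
i=14 t=25 v=8: → [21,28); WM=25
i=15 t=29 v=3: → [28,35); WM=27
i=16 t=27 v=4: → [21,28); WM=27
i=17 t=30 v=5: → [28,35); WM=28; [21,28) fires=7
i=18 t=31 v=7: → [28,35); WM=28
i=19 t=32 v=5: → [28,35); WM=30
i=20 t=35 v=3: → [35,42); WM=30
i=21 t=40 v=5: → [35,42); WM=38; [28,35) fires=3
i=22 t=37 v=5: → [35,42); WM=38
i=23 t=41 v=8: → [35,42); WM=39

17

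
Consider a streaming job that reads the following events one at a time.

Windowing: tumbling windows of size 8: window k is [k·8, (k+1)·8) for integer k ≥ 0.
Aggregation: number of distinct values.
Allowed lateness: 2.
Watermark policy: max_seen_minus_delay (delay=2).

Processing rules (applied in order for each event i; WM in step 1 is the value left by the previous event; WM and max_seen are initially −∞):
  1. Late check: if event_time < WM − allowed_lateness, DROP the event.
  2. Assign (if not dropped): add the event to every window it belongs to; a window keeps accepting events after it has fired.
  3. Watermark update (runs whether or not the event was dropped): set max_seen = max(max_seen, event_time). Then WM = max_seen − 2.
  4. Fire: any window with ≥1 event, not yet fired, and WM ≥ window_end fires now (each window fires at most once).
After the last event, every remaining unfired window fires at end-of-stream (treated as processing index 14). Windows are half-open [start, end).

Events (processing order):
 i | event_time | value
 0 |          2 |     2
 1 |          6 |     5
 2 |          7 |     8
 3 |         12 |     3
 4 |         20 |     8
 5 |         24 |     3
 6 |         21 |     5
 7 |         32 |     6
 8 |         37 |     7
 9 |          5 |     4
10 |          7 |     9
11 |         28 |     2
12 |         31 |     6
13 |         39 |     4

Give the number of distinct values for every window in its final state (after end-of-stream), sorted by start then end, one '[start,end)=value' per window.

i=0 t=2 v=2: → [0,8); WM=0
i=1 t=6 v=5: → [0,8); WM=4
i=2 t=7 v=8: → [0,8); WM=5
i=3 t=12 v=3: → [8,16); WM=10; [0,8) fires=3
i=4 t=20 v=8: → [16,24); WM=18; [8,16) fires=1
i=5 t=24 v=3: → [24,32); WM=22
i=6 t=21 v=5: → [16,24); WM=22
i=7 t=32 v=6: → [32,40); WM=30; [16,24) fires=2
i=8 t=37 v=7: → [32,40); WM=35; [24,32) fires=1
i=9 t=5 v=4: DROP (t<35-2); WM=35
i=10 t=7 v=9: DROP (t<35-2); WM=35
i=11 t=28 v=2: DROP (t<35-2); WM=35
i=12 t=31 v=6: DROP (t<35-2); WM=35
i=13 t=39 v=4: → [32,40); WM=37

[0,8)=3 [8,16)=1 [16,24)=2 [24,32)=1 [32,40)=3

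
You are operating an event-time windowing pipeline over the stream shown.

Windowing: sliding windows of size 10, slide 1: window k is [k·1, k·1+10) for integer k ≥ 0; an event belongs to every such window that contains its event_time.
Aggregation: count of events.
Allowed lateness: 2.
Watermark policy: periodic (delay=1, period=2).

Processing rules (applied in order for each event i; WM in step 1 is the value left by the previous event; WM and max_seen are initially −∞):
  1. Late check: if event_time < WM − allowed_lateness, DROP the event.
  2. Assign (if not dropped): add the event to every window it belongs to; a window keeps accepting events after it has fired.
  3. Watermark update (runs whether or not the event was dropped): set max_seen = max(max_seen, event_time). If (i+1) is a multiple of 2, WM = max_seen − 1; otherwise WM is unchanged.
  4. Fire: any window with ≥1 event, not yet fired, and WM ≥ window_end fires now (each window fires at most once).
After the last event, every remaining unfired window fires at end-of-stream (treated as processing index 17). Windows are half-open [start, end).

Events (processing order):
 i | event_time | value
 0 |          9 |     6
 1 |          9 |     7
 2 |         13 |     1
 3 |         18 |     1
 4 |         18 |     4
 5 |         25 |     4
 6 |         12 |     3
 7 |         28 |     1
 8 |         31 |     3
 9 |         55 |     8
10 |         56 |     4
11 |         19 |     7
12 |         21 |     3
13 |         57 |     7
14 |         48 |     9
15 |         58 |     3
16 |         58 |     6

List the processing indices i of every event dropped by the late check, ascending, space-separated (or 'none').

i=0 t=9 v=6: → [9,19),[8,18),[7,17),[6,16),[5,15),[4,14),[3,13),[2,12),[1,11),[0,10); WM=−∞
i=1 t=9 v=7: → [9,19),[8,18),[7,17),[6,16),[5,15),[4,14),[3,13),[2,12),[1,11),[0,10); WM=8
i=2 t=13 v=1: → [13,23),[12,22),[11,21),[10,20),[9,19),[8,18),[7,17),[6,16),[5,15),[4,14); WM=8
i=3 t=18 v=1: → [18,28),[17,27),[16,26),[15,25),[14,24),[13,23),[12,22),[11,21),[10,20),[9,19); WM=17; [0,10) fires=2 [1,11) fires=2 [2,12) fires=2 [3,13) fires=2 [4,14) fires=3 [5,15) fires=3 [6,16) fires=3 [7,17) fires=3
i=4 t=18 v=4: → [18,28),[17,27),[16,26),[15,25),[14,24),[13,23),[12,22),[11,21),[10,20),[9,19); WM=17
i=5 t=25 v=4: → [25,35),[24,34),[23,33),[22,32),[21,31),[20,30),[19,29),[18,28),[17,27),[16,26); WM=24; [8,18) fires=3 [9,19) fires=5 [10,20) fires=3 [11,21) fires=3 [12,22) fires=3 [13,23) fires=3 [14,24) fires=2
i=6 t=12 v=3: DROP (t<24-2); WM=24
i=7 t=28 v=1: → [28,38),[27,37),[26,36),[25,35),[24,34),[23,33),[22,32),[21,31),[20,30),[19,29); WM=27; [15,25) fires=2 [16,26) fires=3 [17,27) fires=3
i=8 t=31 v=3: → [31,41),[30,40),[29,39),[28,38),[27,37),[26,36),[25,35),[24,34),[23,33),[22,32); WM=27
i=9 t=55 v=8: → [55,65),[54,64),[53,63),[52,62),[51,61),[50,60),[49,59),[48,58),[47,57),[46,56); WM=54; [18,28) fires=3 [19,29) fires=2 [20,30) fires=2 [21,31) fires=2 [22,32) fires=3 [23,33) fires=3 [24,34) fires=3 [25,35) fires=3 [26,36) fires=2 [27,37) fires=2 [28,38) fires=2 [29,39) fires=1 [30,40) fires=1 [31,41) fires=1
i=10 t=56 v=4: → [56,66),[55,65),[54,64),[53,63),[52,62),[51,61),[50,60),[49,59),[48,58),[47,57); WM=54
i=11 t=19 v=7: DROP (t<54-2); WM=55
i=12 t=21 v=3: DROP (t<55-2); WM=55
i=13 t=57 v=7: → [57,67),[56,66),[55,65),[54,64),[53,63),[52,62),[51,61),[50,60),[49,59),[48,58); WM=56; [46,56) fires=1
i=14 t=48 v=9: DROP (t<56-2); WM=56
i=15 t=58 v=3: → [58,68),[57,67),[56,66),[55,65),[54,64),[53,63),[52,62),[51,61),[50,60),[49,59); WM=57; [47,57) fires=2
i=16 t=58 v=6: → [58,68),[57,67),[56,66),[55,65),[54,64),[53,63),[52,62),[51,61),[50,60),[49,59); WM=57

6 11 12 14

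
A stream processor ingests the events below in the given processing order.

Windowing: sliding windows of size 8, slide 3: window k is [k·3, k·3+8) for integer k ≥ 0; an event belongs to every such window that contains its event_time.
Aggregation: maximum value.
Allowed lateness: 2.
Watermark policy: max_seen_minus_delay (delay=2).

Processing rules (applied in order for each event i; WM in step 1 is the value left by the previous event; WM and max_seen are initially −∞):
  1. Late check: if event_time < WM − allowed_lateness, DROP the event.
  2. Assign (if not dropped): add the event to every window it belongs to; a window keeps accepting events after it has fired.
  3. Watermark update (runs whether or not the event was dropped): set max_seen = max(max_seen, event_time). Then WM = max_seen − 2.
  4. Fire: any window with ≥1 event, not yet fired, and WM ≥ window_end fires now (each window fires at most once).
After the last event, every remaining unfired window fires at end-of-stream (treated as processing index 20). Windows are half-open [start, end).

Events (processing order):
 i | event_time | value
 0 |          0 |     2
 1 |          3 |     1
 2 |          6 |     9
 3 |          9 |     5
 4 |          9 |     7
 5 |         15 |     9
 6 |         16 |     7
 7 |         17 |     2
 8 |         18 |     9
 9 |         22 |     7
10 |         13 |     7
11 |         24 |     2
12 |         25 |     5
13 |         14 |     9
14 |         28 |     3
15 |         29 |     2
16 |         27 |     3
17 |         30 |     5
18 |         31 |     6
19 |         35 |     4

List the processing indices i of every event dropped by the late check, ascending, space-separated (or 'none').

i=0 t=0 v=2: → [0,8); WM=-2
i=1 t=3 v=1: → [3,11),[0,8); WM=1
i=2 t=6 v=9: → [6,14),[3,11),[0,8); WM=4
i=3 t=9 v=5: → [9,17),[6,14),[3,11); WM=7
i=4 t=9 v=7: → [9,17),[6,14),[3,11); WM=7
i=5 t=15 v=9: → [15,23),[12,20),[9,17); WM=13; [0,8) fires=9 [3,11) fires=9
i=6 t=16 v=7: → [15,23),[12,20),[9,17); WM=14; [6,14) fires=9
i=7 t=17 v=2: → [15,23),[12,20); WM=15
i=8 t=18 v=9: → [18,26),[15,23),[12,20); WM=16
i=9 t=22 v=7: → [21,29),[18,26),[15,23); WM=20; [9,17) fires=9 [12,20) fires=9
i=10 t=13 v=7: DROP (t<20-2); WM=20
i=11 t=24 v=2: → [24,32),[21,29),[18,26); WM=22
i=12 t=25 v=5: → [24,32),[21,29),[18,26); WM=23; [15,23) fires=9
i=13 t=14 v=9: DROP (t<23-2); WM=23
i=14 t=28 v=3: → [27,35),[24,32),[21,29); WM=26; [18,26) fires=9
i=15 t=29 v=2: → [27,35),[24,32); WM=27
i=16 t=27 v=3: → [27,35),[24,32),[21,29); WM=27
i=17 t=30 v=5: → [30,38),[27,35),[24,32); WM=28
i=18 t=31 v=6: → [30,38),[27,35),[24,32); WM=29; [21,29) fires=7
i=19 t=35 v=4: → [33,41),[30,38); WM=33; [24,32) fires=6

10 13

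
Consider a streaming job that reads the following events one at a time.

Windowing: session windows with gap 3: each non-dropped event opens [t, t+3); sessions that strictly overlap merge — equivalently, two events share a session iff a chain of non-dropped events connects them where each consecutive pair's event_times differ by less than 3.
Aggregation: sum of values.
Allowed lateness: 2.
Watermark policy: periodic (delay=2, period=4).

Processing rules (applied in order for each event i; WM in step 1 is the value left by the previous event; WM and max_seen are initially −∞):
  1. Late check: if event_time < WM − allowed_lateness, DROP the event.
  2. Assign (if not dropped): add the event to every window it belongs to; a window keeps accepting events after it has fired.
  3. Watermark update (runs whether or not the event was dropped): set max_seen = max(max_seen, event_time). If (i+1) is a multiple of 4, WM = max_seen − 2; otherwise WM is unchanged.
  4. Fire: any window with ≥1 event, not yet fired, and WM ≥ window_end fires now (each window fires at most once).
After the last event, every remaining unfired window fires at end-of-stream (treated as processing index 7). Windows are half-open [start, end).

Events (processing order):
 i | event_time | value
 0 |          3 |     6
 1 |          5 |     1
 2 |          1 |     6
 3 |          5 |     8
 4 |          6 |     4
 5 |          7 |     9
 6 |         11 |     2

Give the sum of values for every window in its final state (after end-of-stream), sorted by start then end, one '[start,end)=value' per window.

i=0 t=3 v=6: → [3,6); WM=−∞
i=1 t=5 v=1: → [3,8); WM=−∞
i=2 t=1 v=6: → [1,8); WM=−∞
i=3 t=5 v=8: → [1,8); WM=3
i=4 t=6 v=4: → [1,9); WM=3
i=5 t=7 v=9: → [1,10); WM=3
i=6 t=11 v=2: → [11,14); WM=3

[1,10)=34 [11,14)=2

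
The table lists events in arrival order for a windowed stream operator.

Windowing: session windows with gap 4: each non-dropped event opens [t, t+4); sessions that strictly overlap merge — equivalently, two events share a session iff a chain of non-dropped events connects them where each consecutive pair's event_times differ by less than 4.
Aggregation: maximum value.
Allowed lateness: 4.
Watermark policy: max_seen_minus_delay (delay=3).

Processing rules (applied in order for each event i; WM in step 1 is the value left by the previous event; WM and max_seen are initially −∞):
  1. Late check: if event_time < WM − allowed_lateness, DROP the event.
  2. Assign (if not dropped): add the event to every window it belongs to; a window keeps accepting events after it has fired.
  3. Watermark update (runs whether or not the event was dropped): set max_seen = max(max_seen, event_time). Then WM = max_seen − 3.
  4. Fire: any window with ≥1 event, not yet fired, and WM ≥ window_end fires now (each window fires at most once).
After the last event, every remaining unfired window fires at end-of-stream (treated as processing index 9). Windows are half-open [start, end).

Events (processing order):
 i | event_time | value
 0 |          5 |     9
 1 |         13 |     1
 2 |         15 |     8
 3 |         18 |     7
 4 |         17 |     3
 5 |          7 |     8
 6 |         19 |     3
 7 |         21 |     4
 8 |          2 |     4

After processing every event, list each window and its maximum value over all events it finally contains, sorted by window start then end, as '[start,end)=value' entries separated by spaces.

i=0 t=5 v=9: → [5,9); WM=2
i=1 t=13 v=1: → [13,17); WM=10
i=2 t=15 v=8: → [13,19); WM=12
i=3 t=18 v=7: → [13,22); WM=15
i=4 t=17 v=3: → [13,22); WM=15
i=5 t=7 v=8: DROP (t<15-4); WM=15
i=6 t=19 v=3: → [13,23); WM=16
i=7 t=21 v=4: → [13,25); WM=18
i=8 t=2 v=4: DROP (t<18-4); WM=18

[5,9)=9 [13,25)=8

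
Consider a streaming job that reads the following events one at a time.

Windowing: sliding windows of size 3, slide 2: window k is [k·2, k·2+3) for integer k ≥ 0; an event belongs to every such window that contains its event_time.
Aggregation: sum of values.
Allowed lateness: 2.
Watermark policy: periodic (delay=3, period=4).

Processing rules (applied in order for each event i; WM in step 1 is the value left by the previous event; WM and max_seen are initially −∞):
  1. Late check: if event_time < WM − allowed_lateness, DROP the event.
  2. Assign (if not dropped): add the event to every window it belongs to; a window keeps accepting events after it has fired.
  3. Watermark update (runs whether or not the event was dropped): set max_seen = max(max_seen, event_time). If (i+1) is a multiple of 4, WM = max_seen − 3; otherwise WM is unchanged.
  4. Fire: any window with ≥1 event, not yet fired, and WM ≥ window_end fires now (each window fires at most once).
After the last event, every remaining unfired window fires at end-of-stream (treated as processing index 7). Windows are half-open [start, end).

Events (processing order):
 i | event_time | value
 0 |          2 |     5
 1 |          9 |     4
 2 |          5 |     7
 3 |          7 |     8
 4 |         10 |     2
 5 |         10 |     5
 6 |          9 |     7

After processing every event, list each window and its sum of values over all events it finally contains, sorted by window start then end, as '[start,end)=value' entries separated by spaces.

[0,3)=5 [2,5)=5 [4,7)=7 [6,9)=8 [8,11)=18 [10,13)=7

i=0 t=2 v=5: → [2,5),[0,3); WM=−∞
i=1 t=9 v=4: → [8,11); WM=−∞
i=2 t=5 v=7: → [4,7); WM=−∞
i=3 t=7 v=8: → [6,9); WM=6; [0,3) fires=5 [2,5) fires=5
i=4 t=10 v=2: → [10,13),[8,11); WM=6
i=5 t=10 v=5: → [10,13),[8,11); WM=6
i=6 t=9 v=7: → [8,11); WM=6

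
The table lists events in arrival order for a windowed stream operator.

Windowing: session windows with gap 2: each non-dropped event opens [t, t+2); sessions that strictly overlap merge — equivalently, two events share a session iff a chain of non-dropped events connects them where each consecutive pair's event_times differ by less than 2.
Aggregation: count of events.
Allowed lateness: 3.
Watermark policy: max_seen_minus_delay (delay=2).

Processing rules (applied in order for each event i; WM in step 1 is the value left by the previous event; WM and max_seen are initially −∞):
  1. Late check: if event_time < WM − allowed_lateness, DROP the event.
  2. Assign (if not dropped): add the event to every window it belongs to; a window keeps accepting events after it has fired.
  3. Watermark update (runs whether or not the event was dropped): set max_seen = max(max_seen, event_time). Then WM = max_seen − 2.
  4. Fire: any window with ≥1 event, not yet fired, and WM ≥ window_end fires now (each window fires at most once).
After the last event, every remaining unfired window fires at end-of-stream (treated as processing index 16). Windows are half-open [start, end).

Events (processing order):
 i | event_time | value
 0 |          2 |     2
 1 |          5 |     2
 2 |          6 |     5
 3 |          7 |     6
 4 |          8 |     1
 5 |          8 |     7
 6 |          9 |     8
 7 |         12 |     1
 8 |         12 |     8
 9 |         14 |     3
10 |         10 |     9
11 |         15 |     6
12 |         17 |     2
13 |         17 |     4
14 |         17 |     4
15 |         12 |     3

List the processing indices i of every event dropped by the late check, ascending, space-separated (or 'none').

i=0 t=2 v=2: → [2,4); WM=0
i=1 t=5 v=2: → [5,7); WM=3
i=2 t=6 v=5: → [5,8); WM=4
i=3 t=7 v=6: → [5,9); WM=5
i=4 t=8 v=1: → [5,10); WM=6
i=5 t=8 v=7: → [5,10); WM=6
i=6 t=9 v=8: → [5,11); WM=7
i=7 t=12 v=1: → [12,14); WM=10
i=8 t=12 v=8: → [12,14); WM=10
i=9 t=14 v=3: → [14,16); WM=12
i=10 t=10 v=9: → [5,12); WM=12
i=11 t=15 v=6: → [14,17); WM=13
i=12 t=17 v=2: → [17,19); WM=15
i=13 t=17 v=4: → [17,19); WM=15
i=14 t=17 v=4: → [17,19); WM=15
i=15 t=12 v=3: → [12,14); WM=15

none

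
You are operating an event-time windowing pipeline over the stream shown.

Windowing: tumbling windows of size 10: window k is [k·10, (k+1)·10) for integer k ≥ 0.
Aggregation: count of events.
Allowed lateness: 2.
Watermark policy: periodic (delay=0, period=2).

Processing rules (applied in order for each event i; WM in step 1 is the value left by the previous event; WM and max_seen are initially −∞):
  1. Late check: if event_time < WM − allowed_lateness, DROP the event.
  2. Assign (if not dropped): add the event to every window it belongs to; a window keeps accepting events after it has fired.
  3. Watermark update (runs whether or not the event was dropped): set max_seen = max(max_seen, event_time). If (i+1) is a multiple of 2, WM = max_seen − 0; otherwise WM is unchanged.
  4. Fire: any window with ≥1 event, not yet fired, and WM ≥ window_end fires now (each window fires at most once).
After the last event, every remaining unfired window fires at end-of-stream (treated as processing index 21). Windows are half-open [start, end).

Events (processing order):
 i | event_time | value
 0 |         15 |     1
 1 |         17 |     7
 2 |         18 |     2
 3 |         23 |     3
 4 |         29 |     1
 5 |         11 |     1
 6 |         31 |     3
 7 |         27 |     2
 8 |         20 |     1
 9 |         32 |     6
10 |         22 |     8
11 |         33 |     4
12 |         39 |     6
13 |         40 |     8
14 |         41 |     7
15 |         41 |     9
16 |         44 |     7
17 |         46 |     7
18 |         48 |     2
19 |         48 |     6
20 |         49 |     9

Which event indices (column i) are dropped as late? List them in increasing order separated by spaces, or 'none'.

5 8 10

i=0 t=15 v=1: → [10,20); WM=−∞
i=1 t=17 v=7: → [10,20); WM=17
i=2 t=18 v=2: → [10,20); WM=17
i=3 t=23 v=3: → [20,30); WM=23; [10,20) fires=3
i=4 t=29 v=1: → [20,30); WM=23
i=5 t=11 v=1: DROP (t<23-2); WM=29
i=6 t=31 v=3: → [30,40); WM=29
i=7 t=27 v=2: → [20,30); WM=31; [20,30) fires=3
i=8 t=20 v=1: DROP (t<31-2); WM=31
i=9 t=32 v=6: → [30,40); WM=32
i=10 t=22 v=8: DROP (t<32-2); WM=32
i=11 t=33 v=4: → [30,40); WM=33
i=12 t=39 v=6: → [30,40); WM=33
i=13 t=40 v=8: → [40,50); WM=40; [30,40) fires=4
i=14 t=41 v=7: → [40,50); WM=40
i=15 t=41 v=9: → [40,50); WM=41
i=16 t=44 v=7: → [40,50); WM=41
i=17 t=46 v=7: → [40,50); WM=46
i=18 t=48 v=2: → [40,50); WM=46
i=19 t=48 v=6: → [40,50); WM=48
i=20 t=49 v=9: → [40,50); WM=48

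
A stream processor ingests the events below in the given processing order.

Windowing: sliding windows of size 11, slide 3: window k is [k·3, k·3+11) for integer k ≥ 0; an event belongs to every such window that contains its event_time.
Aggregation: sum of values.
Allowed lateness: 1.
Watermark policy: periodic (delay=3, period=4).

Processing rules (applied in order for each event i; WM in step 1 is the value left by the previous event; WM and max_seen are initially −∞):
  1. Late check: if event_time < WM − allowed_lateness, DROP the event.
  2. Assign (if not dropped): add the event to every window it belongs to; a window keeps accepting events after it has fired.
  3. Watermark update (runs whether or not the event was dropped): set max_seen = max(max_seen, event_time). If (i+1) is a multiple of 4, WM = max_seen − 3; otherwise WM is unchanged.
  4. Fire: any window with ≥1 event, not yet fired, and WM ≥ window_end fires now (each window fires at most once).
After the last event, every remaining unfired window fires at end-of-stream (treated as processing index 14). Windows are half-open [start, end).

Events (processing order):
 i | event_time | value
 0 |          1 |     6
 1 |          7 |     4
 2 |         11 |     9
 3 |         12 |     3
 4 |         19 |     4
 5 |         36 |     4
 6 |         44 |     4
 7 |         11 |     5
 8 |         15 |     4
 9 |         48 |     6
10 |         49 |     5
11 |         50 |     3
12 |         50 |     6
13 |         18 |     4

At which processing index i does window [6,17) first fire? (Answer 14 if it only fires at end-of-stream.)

i=0 t=1 v=6: → [0,11); WM=−∞
i=1 t=7 v=4: → [6,17),[3,14),[0,11); WM=−∞
i=2 t=11 v=9: → [9,20),[6,17),[3,14); WM=−∞
i=3 t=12 v=3: → [12,23),[9,20),[6,17),[3,14); WM=9
i=4 t=19 v=4: → [18,29),[15,26),[12,23),[9,20); WM=9
i=5 t=36 v=4: → [36,47),[33,44),[30,41),[27,38); WM=9
i=6 t=44 v=4: → [42,53),[39,50),[36,47); WM=9
i=7 t=11 v=5: → [9,20),[6,17),[3,14); WM=41; [0,11) fires=10 [3,14) fires=21 [6,17) fires=21 [9,20) fires=21 [12,23) fires=7 [15,26) fires=4 [18,29) fires=4 [27,38) fires=4 [30,41) fires=4
i=8 t=15 v=4: DROP (t<41-1); WM=41
i=9 t=48 v=6: → [48,59),[45,56),[42,53),[39,50); WM=41
i=10 t=49 v=5: → [48,59),[45,56),[42,53),[39,50); WM=41
i=11 t=50 v=3: → [48,59),[45,56),[42,53); WM=47; [33,44) fires=4 [36,47) fires=8
i=12 t=50 v=6: → [48,59),[45,56),[42,53); WM=47
i=13 t=18 v=4: DROP (t<47-1); WM=47

7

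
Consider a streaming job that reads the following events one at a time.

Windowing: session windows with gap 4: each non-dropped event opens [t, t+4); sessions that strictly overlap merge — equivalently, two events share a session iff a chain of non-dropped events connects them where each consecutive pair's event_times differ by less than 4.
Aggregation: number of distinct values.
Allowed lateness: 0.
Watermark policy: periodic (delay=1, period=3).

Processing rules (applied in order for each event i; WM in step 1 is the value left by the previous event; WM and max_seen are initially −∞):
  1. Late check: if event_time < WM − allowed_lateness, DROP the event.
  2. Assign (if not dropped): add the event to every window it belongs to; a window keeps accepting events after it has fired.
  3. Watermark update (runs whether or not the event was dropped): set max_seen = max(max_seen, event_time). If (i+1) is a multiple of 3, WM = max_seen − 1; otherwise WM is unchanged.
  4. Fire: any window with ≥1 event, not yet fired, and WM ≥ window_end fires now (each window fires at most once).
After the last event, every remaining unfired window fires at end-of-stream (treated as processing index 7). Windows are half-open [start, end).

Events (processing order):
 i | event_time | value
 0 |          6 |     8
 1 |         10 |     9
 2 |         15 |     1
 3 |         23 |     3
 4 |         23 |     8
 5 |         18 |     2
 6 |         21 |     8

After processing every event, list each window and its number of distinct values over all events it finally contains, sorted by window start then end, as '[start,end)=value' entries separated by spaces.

i=0 t=6 v=8: → [6,10); WM=−∞
i=1 t=10 v=9: → [10,14); WM=−∞
i=2 t=15 v=1: → [15,19); WM=14
i=3 t=23 v=3: → [23,27); WM=14
i=4 t=23 v=8: → [23,27); WM=14
i=5 t=18 v=2: → [15,22); WM=22
i=6 t=21 v=8: DROP (t<22-0); WM=22

[6,10)=1 [10,14)=1 [15,22)=2 [23,27)=2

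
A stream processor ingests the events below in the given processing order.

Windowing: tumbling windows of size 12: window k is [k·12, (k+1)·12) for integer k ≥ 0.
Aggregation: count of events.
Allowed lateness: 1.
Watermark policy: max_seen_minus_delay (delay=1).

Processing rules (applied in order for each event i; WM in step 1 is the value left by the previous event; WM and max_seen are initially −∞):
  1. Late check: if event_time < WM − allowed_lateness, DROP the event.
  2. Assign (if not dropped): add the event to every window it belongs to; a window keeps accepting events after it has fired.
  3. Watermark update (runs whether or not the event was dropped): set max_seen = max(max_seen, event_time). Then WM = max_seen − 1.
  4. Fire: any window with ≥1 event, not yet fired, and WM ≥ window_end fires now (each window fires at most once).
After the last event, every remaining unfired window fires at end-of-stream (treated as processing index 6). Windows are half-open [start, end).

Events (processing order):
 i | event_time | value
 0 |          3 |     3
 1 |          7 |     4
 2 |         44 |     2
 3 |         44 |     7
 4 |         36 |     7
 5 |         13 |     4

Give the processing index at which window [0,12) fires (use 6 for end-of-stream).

2

i=0 t=3 v=3: → [0,12); WM=2
i=1 t=7 v=4: → [0,12); WM=6
i=2 t=44 v=2: → [36,48); WM=43; [0,12) fires=2
i=3 t=44 v=7: → [36,48); WM=43
i=4 t=36 v=7: DROP (t<43-1); WM=43
i=5 t=13 v=4: DROP (t<43-1); WM=43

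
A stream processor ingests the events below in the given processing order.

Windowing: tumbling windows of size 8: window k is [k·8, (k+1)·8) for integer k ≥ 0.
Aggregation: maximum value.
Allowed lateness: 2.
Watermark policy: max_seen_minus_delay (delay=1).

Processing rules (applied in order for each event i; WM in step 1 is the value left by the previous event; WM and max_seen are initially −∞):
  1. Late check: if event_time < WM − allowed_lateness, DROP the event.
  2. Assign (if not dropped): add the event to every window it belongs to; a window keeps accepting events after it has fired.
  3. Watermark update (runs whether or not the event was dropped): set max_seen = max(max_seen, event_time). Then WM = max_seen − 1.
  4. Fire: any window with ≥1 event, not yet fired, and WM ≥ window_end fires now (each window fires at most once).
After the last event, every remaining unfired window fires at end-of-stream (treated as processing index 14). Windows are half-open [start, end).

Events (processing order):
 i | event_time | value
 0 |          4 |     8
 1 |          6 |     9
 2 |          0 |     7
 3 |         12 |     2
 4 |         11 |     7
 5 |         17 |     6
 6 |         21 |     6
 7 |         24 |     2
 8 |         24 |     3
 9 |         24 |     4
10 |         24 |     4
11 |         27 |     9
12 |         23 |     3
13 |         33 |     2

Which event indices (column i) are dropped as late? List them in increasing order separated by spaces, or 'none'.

i=0 t=4 v=8: → [0,8); WM=3
i=1 t=6 v=9: → [0,8); WM=5
i=2 t=0 v=7: DROP (t<5-2); WM=5
i=3 t=12 v=2: → [8,16); WM=11; [0,8) fires=9
i=4 t=11 v=7: → [8,16); WM=11
i=5 t=17 v=6: → [16,24); WM=16; [8,16) fires=7
i=6 t=21 v=6: → [16,24); WM=20
i=7 t=24 v=2: → [24,32); WM=23
i=8 t=24 v=3: → [24,32); WM=23
i=9 t=24 v=4: → [24,32); WM=23
i=10 t=24 v=4: → [24,32); WM=23
i=11 t=27 v=9: → [24,32); WM=26; [16,24) fires=6
i=12 t=23 v=3: DROP (t<26-2); WM=26
i=13 t=33 v=2: → [32,40); WM=32; [24,32) fires=9

2 12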